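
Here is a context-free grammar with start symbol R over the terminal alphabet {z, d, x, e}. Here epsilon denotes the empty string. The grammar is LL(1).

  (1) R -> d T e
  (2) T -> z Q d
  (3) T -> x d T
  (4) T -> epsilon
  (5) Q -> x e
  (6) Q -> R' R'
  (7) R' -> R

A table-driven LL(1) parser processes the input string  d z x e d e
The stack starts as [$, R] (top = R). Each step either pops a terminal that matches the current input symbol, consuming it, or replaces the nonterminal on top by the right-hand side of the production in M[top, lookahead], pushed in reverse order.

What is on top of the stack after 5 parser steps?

x

     Stack      Input          Action
  1  $ R        d z x e d e $  expand R -> d T e
  2  $ e T d    d z x e d e $  match d
  3  $ e T      z x e d e $    expand T -> z Q d
  4  $ e d Q z  z x e d e $    match z
  5  $ e d Q    x e d e $      expand Q -> x e
Stack after step 5: $ e d e x (top = x).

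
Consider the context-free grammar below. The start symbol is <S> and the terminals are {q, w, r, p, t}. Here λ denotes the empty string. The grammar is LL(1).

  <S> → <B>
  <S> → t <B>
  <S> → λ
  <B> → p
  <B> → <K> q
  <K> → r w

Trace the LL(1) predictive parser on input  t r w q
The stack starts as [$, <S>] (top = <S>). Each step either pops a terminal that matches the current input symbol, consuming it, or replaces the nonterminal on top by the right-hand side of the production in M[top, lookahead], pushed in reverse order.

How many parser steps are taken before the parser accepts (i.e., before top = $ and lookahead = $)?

7

step 1: stack=$ <S>  input=t r w q $  — expand <S> → t <B>
step 2: stack=$ <B> t  input=t r w q $  — match t
step 3: stack=$ <B>  input=r w q $  — expand <B> → <K> q
step 4: stack=$ q <K>  input=r w q $  — expand <K> → r w
step 5: stack=$ q w r  input=r w q $  — match r
step 6: stack=$ q w  input=w q $  — match w
step 7: stack=$ q  input=q $  — match q
Accept reached after 7 steps.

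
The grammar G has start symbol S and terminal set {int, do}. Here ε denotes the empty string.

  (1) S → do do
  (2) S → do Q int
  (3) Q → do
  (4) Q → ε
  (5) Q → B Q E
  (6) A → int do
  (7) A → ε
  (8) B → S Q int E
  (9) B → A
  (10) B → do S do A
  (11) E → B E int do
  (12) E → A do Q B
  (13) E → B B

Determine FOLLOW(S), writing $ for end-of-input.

{$, do, int}

FIRST(S) = {do}
FIRST(A) = {ε, int}
FIRST(B) = {ε, do, int}  (via S Q int E, A)
FIRST(E) = {ε, do, int}  (via B E int do, A do Q B, B B)
FIRST(Q) = {ε, do, int}  (via B Q E)
FOLLOW(S) includes $ since S is the start symbol.
FOLLOW(S): in B→S Q int E, S is followed by Q int E with FIRST {do, int}; in B→do S do A, S is followed by do A with FIRST {do}. Thus FOLLOW(S) = {$, do, int}.
FOLLOW(Q): in S→do Q int, Q is followed by int with FIRST {int}; in Q→B Q E, Q is followed by E with FIRST {ε, do, int}; in Q→B Q E, the suffix after Q is nullable (adds nothing new); in B→S Q int E, Q is followed by int E with FIRST {int}; in E→A do Q B, Q is followed by B with FIRST {ε, do, int}; in E→A do Q B, the suffix after Q is nullable, so FOLLOW(Q) ⊇ FOLLOW(E) = {do, int}. Thus FOLLOW(Q) = {do, int}.
FOLLOW(A): in B→A, the suffix after A is empty, so FOLLOW(A) ⊇ FOLLOW(B) = {do, int}; in B→do S do A, the suffix after A is empty, so FOLLOW(A) ⊇ FOLLOW(B) = {do, int}; in E→A do Q B, A is followed by do Q B with FIRST {do}. Thus FOLLOW(A) = {do, int}.
FOLLOW(B): in Q→B Q E, B is followed by Q E with FIRST {ε, do, int}; in Q→B Q E, the suffix after B is nullable, so FOLLOW(B) ⊇ FOLLOW(Q) = {do, int}; in E→B E int do, B is followed by E int do with FIRST {do, int}; in E→A do Q B, the suffix after B is empty, so FOLLOW(B) ⊇ FOLLOW(E) = {do, int}; in E→B B (occurrence 1), B is followed by B with FIRST {ε, do, int}; in E→B B (occurrence 1), the suffix after B is nullable, so FOLLOW(B) ⊇ FOLLOW(E) = {do, int}; in E→B B (occurrence 2), the suffix after B is empty, so FOLLOW(B) ⊇ FOLLOW(E) = {do, int}. Thus FOLLOW(B) = {do, int}.
FOLLOW(E): in Q→B Q E, the suffix after E is empty, so FOLLOW(E) ⊇ FOLLOW(Q) = {do, int}; in B→S Q int E, the suffix after E is empty, so FOLLOW(E) ⊇ FOLLOW(B) = {do, int}; in E→B E int do, E is followed by int do with FIRST {int}. Thus FOLLOW(E) = {do, int}.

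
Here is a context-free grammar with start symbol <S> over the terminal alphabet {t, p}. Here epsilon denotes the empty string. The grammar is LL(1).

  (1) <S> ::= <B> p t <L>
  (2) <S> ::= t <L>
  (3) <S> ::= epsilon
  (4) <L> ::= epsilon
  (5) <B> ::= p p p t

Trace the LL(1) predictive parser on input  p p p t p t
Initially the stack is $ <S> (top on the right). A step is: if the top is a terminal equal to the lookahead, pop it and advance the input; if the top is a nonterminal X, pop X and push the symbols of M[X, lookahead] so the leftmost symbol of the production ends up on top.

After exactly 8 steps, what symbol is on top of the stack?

<L>

     Stack              Input          Action
  1  $ <S>              p p p t p t $  expand <S> ::= <B> p t <L>
  2  $ <L> t p <B>      p p p t p t $  expand <B> ::= p p p t
  3  $ <L> t p t p p p  p p p t p t $  match p
  4  $ <L> t p t p p    p p t p t $    match p
  5  $ <L> t p t p      p t p t $      match p
  6  $ <L> t p t        t p t $        match t
  7  $ <L> t p          p t $          match p
  8  $ <L> t            t $            match t
Stack after step 8: $ <L> (top = <L>).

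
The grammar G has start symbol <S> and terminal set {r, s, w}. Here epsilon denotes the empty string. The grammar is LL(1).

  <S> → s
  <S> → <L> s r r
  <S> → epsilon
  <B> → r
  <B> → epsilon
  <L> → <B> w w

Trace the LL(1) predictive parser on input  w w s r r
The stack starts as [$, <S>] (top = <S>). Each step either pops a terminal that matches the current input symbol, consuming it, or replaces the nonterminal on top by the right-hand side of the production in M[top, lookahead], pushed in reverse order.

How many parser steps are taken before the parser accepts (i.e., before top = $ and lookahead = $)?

8

step 1: stack=$ <S>  input=w w s r r $  — expand <S> → <L> s r r
step 2: stack=$ r r s <L>  input=w w s r r $  — expand <L> → <B> w w
step 3: stack=$ r r s w w <B>  input=w w s r r $  — expand <B> → epsilon
step 4: stack=$ r r s w w  input=w w s r r $  — match w
step 5: stack=$ r r s w  input=w s r r $  — match w
step 6: stack=$ r r s  input=s r r $  — match s
step 7: stack=$ r r  input=r r $  — match r
step 8: stack=$ r  input=r $  — match r
Accept reached after 8 steps.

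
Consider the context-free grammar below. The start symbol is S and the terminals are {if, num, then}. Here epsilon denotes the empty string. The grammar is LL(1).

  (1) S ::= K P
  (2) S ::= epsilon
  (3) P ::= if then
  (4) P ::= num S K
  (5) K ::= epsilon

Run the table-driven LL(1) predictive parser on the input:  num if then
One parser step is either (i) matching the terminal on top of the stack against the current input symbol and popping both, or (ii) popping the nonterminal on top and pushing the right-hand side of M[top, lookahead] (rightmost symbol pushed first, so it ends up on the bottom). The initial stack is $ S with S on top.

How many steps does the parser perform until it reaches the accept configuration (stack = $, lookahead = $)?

10

      Stack        Input          Action
   1  $ S          num if then $  expand S ::= K P
   2  $ P K        num if then $  expand K ::= epsilon
   3  $ P          num if then $  expand P ::= num S K
   4  $ K S num    num if then $  match num
   5  $ K S        if then $      expand S ::= K P
   6  $ K P K      if then $      expand K ::= epsilon
   7  $ K P        if then $      expand P ::= if then
   8  $ K then if  if then $      match if
   9  $ K then     then $         match then
  10  $ K          $              expand K ::= epsilon
Accept reached after 10 steps.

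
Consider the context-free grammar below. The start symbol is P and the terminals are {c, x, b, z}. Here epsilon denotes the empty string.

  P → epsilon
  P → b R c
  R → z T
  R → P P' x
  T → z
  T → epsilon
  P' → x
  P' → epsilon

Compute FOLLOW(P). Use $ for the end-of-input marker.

FIRST(P): from P→epsilon we get {epsilon}; from P→b R c we get {b}. So FIRST(P) = {epsilon, b}.
FIRST(T): from T→z we get {z}; from T→epsilon we get {epsilon}. So FIRST(T) = {epsilon, z}.
FIRST(P'): from P'→x we get {x}; from P'→epsilon we get {epsilon}. So FIRST(P') = {epsilon, x}.
FIRST(R): from R→z T we get {z}; from R→P P' x we get {b, x}. So FIRST(R) = {b, x, z}.
FOLLOW(P) includes $ since P is the start symbol.
FOLLOW(P): in R→P P' x, P is followed by P' x with FIRST {x}. Thus FOLLOW(P) = {$, x}.
FOLLOW(R): in P→b R c, R is followed by c with FIRST {c}. Thus FOLLOW(R) = {c}.
FOLLOW(T): in R→z T, the suffix after T is empty, so FOLLOW(T) ⊇ FOLLOW(R) = {c}. Thus FOLLOW(T) = {c}.
FOLLOW(P'): in R→P P' x, P' is followed by x with FIRST {x}. Thus FOLLOW(P') = {x}.

{$, x}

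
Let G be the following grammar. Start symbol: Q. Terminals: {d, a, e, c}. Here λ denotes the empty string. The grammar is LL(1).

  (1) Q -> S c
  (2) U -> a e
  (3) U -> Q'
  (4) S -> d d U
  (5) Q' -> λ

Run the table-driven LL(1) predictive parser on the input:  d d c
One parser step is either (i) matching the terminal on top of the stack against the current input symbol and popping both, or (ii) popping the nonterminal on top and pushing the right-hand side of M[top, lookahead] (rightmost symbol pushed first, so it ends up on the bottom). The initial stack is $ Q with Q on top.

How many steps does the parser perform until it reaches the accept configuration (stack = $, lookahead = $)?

7

step 1: stack=$ Q  input=d d c $  — expand Q -> S c
step 2: stack=$ c S  input=d d c $  — expand S -> d d U
step 3: stack=$ c U d d  input=d d c $  — match d
step 4: stack=$ c U d  input=d c $  — match d
step 5: stack=$ c U  input=c $  — expand U -> Q'
step 6: stack=$ c Q'  input=c $  — expand Q' -> λ
step 7: stack=$ c  input=c $  — match c
Accept reached after 7 steps.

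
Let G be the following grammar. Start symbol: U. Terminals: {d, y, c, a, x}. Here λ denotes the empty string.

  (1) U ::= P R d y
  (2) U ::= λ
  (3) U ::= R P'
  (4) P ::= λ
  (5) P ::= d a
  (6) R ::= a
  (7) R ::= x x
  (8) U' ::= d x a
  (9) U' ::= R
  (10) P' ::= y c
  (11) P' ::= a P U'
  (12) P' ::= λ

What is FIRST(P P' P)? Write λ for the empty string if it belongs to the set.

FIRST(P): from P::=λ we get {λ}; from P::=d a we get {d}. So FIRST(P) = {λ, d}.
FIRST(R): from R::=a we get {a}; from R::=x x we get {x}. So FIRST(R) = {a, x}.
FIRST(P'): from P'::=y c we get {y}; from P'::=a P U' we get {a}; from P'::=λ we get {λ}. So FIRST(P') = {λ, a, y}.
FIRST(U): from U::=P R d y we get {a, d, x}; from U::=λ we get {λ}; from U::=R P' we get {a, x}. So FIRST(U) = {λ, a, d, x}.
FIRST(U'): from U'::=d x a we get {d}; from U'::=R we get {a, x}. So FIRST(U') = {a, d, x}.
FIRST(P P' P): take FIRST of each symbol in turn, carrying on past any symbol whose FIRST contains λ; result {λ, a, d, y}.

{λ, a, d, y}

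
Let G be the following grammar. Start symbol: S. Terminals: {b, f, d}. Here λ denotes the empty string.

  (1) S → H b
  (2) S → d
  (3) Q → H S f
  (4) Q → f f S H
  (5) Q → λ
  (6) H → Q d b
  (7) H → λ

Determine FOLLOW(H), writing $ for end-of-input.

FIRST(S): from S→H b we get {b, d, f}; from S→d we get {d}. So FIRST(S) = {b, d, f}.
FIRST(Q): from Q→H S f we get {b, d, f}; from Q→f f S H we get {f}; from Q→λ we get {λ}. So FIRST(Q) = {λ, b, d, f}.
FIRST(H): from H→Q d b we get {b, d, f}; from H→λ we get {λ}. So FIRST(H) = {λ, b, d, f}.
FOLLOW(S) includes $ since S is the start symbol.
FOLLOW(Q): in H→Q d b, Q is followed by d b with FIRST {d}. Thus FOLLOW(Q) = {d}.
FOLLOW(S): in Q→H S f, S is followed by f with FIRST {f}; in Q→f f S H, S is followed by H with FIRST {λ, b, d, f}; in Q→f f S H, the suffix after S is nullable, so FOLLOW(S) ⊇ FOLLOW(Q) = {d}. Thus FOLLOW(S) = {$, b, d, f}.
FOLLOW(H): in S→H b, H is followed by b with FIRST {b}; in Q→H S f, H is followed by S f with FIRST {b, d, f}; in Q→f f S H, the suffix after H is empty, so FOLLOW(H) ⊇ FOLLOW(Q) = {d}. Thus FOLLOW(H) = {b, d, f}.

{b, d, f}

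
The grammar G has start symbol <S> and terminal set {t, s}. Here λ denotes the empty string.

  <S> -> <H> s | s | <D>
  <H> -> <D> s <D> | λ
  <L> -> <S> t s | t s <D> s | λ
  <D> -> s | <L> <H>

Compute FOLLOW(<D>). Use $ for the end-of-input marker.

{$, s, t}

FIRST(<S>): from <S>-><H> s we get {s, t}; from <S>->s we get {s}; from <S>-><D> we get {λ, s, t}. So FIRST(<S>) = {λ, s, t}.
FIRST(<L>): from <L>-><S> t s we get {s, t}; from <L>->t s <D> s we get {t}; from <L>->λ we get {λ}. So FIRST(<L>) = {λ, s, t}.
FIRST(<H>): from <H>-><D> s <D> we get {s, t}; from <H>->λ we get {λ}. So FIRST(<H>) = {λ, s, t}.
FIRST(<D>): from <D>->s we get {s}; from <D>-><L> <H> we get {λ, s, t}. So FIRST(<D>) = {λ, s, t}.
FOLLOW(<S>) includes $ since <S> is the start symbol.
FOLLOW(<S>): in <L>-><S> t s, <S> is followed by t s with FIRST {t}. Thus FOLLOW(<S>) = {$, t}.
FOLLOW(<H>): in <S>-><H> s, <H> is followed by s with FIRST {s}; in <D>-><L> <H>, the suffix after <H> is empty, so FOLLOW(<H>) ⊇ FOLLOW(<D>) = {$, s, t}. Thus FOLLOW(<H>) = {$, s, t}.
FOLLOW(<D>): in <S>-><D>, the suffix after <D> is empty, so FOLLOW(<D>) ⊇ FOLLOW(<S>) = {$, t}; in <H>-><D> s <D> (occurrence 1), <D> is followed by s <D> with FIRST {s}; in <H>-><D> s <D> (occurrence 2), the suffix after <D> is empty, so FOLLOW(<D>) ⊇ FOLLOW(<H>) = {$, s, t}; in <L>->t s <D> s, <D> is followed by s with FIRST {s}. Thus FOLLOW(<D>) = {$, s, t}.
FOLLOW(<L>): in <D>-><L> <H>, <L> is followed by <H> with FIRST {λ, s, t}; in <D>-><L> <H>, the suffix after <L> is nullable, so FOLLOW(<L>) ⊇ FOLLOW(<D>) = {$, s, t}. Thus FOLLOW(<L>) = {$, s, t}.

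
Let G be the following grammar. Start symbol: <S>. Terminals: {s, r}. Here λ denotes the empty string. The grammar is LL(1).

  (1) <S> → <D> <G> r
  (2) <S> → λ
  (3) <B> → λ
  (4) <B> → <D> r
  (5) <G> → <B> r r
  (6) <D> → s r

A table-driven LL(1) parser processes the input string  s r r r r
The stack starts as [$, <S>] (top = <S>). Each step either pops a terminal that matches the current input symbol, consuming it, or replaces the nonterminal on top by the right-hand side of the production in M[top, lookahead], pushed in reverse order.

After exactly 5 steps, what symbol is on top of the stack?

     Stack        Input        Action
  1  $ <S>        s r r r r $  expand <S> → <D> <G> r
  2  $ r <G> <D>  s r r r r $  expand <D> → s r
  3  $ r <G> r s  s r r r r $  match s
  4  $ r <G> r    r r r r $    match r
  5  $ r <G>      r r r $      expand <G> → <B> r r
Stack after step 5: $ r r r <B> (top = <B>).

<B>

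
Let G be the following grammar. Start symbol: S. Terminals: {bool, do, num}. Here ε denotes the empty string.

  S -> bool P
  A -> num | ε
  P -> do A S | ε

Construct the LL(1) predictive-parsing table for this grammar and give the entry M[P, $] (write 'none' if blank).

FIRST(S) = {bool}
FIRST(A) = {ε, num}
FIRST(P) = {ε, do}
FOLLOW(S) includes $ since S is the start symbol.
FOLLOW(S): in P->do A S, the suffix after S is empty, so FOLLOW(S) ⊇ FOLLOW(P) = {$}. Thus FOLLOW(S) = {$}.
FOLLOW(P): in S->bool P, the suffix after P is empty, so FOLLOW(P) ⊇ FOLLOW(S) = {$}. Thus FOLLOW(P) = {$}.
For P -> do A S: FIRST(do A S) = {do}, so it goes in M[P, t] for t ∈ {do}.
For P -> ε: FIRST(ε) = {ε}, so it goes in M[P, t] for t ∈ {}; since ε ∈ FIRST, also for every t ∈ FOLLOW(P) = {$}.

P -> ε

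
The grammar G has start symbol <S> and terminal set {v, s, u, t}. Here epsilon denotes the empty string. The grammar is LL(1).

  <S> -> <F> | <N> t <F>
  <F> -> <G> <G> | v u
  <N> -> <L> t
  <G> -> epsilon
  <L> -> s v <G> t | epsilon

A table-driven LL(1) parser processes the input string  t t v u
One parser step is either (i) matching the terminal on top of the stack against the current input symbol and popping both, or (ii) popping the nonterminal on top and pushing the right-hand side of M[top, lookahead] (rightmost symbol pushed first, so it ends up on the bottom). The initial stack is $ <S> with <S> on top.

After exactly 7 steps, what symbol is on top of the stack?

u

     Stack          Input      Action
  1  $ <S>          t t v u $  expand <S> -> <N> t <F>
  2  $ <F> t <N>    t t v u $  expand <N> -> <L> t
  3  $ <F> t t <L>  t t v u $  expand <L> -> epsilon
  4  $ <F> t t      t t v u $  match t
  5  $ <F> t        t v u $    match t
  6  $ <F>          v u $      expand <F> -> v u
  7  $ u v          v u $      match v
Stack after step 7: $ u (top = u).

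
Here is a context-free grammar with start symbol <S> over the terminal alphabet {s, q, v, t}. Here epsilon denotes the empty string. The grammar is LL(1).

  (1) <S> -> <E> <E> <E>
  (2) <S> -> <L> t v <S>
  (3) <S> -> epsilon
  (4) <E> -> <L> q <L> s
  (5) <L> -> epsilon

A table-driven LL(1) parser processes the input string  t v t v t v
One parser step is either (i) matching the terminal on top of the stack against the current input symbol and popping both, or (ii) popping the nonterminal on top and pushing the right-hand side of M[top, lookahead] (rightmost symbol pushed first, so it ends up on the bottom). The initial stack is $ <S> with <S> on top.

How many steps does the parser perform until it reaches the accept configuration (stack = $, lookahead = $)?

step 1: stack=$ <S>  input=t v t v t v $  — expand <S> -> <L> t v <S>
step 2: stack=$ <S> v t <L>  input=t v t v t v $  — expand <L> -> epsilon
step 3: stack=$ <S> v t  input=t v t v t v $  — match t
step 4: stack=$ <S> v  input=v t v t v $  — match v
step 5: stack=$ <S>  input=t v t v $  — expand <S> -> <L> t v <S>
step 6: stack=$ <S> v t <L>  input=t v t v $  — expand <L> -> epsilon
step 7: stack=$ <S> v t  input=t v t v $  — match t
step 8: stack=$ <S> v  input=v t v $  — match v
step 9: stack=$ <S>  input=t v $  — expand <S> -> <L> t v <S>
step 10: stack=$ <S> v t <L>  input=t v $  — expand <L> -> epsilon
step 11: stack=$ <S> v t  input=t v $  — match t
step 12: stack=$ <S> v  input=v $  — match v
step 13: stack=$ <S>  input=$  — expand <S> -> epsilon
Accept reached after 13 steps.

13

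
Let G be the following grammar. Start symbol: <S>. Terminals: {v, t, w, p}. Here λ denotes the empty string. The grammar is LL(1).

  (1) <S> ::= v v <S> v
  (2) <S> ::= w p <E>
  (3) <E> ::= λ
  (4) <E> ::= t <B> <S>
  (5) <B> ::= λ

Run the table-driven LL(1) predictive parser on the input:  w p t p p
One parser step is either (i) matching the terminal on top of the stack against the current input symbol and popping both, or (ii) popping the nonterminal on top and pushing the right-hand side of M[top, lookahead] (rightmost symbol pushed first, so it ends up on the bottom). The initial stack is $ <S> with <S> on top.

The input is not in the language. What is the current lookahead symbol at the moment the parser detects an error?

p

step 1: stack=$ <S>  input=w p t p p $  — expand <S> ::= w p <E>
step 2: stack=$ <E> p w  input=w p t p p $  — match w
step 3: stack=$ <E> p  input=p t p p $  — match p
step 4: stack=$ <E>  input=t p p $  — expand <E> ::= t <B> <S>
step 5: stack=$ <S> <B> t  input=t p p $  — match t
step 6: stack=$ <S> <B>  input=p p $  — error: M[<B>, p] is empty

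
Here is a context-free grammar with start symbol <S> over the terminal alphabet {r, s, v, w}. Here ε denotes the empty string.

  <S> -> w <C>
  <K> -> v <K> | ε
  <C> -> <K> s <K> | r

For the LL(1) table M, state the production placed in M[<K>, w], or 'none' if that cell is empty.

FIRST(<S>) = {w}
FIRST(<K>) = {ε, v}
FIRST(<C>) = {r, s, v}  (via <K> s <K>)
FOLLOW(<S>) includes $ since <S> is the start symbol.
FOLLOW(<C>): in <S>->w <C>, the suffix after <C> is empty, so FOLLOW(<C>) ⊇ FOLLOW(<S>) = {$}. Thus FOLLOW(<C>) = {$}.
FOLLOW(<K>): in <K>->v <K>, the suffix after <K> is empty (adds nothing new); in <C>-><K> s <K> (occurrence 1), <K> is followed by s <K> with FIRST {s}; in <C>-><K> s <K> (occurrence 2), the suffix after <K> is empty, so FOLLOW(<K>) ⊇ FOLLOW(<C>) = {$}. Thus FOLLOW(<K>) = {$, s}.
For <K> -> v <K>: FIRST(v <K>) = {v}, so it goes in M[<K>, t] for t ∈ {v}.
For <K> -> ε: FIRST(ε) = {ε}, so it goes in M[<K>, t] for t ∈ {}; since ε ∈ FIRST, also for every t ∈ FOLLOW(<K>) = {$, s}.
None of these place a production in M[<K>, w].

none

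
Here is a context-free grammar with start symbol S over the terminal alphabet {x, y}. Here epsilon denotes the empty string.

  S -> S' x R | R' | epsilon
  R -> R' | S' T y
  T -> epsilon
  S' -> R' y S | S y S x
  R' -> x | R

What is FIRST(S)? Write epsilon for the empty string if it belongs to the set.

{epsilon, x, y}

FIRST(T) = {epsilon}
FIRST(S) = {epsilon, x, y}  (via S' x R, R')
FIRST(R) = {x, y}  (via R', S' T y)
FIRST(R') = {x, y}  (via R)
FIRST(S') = {x, y}  (via R' y S, S y S x)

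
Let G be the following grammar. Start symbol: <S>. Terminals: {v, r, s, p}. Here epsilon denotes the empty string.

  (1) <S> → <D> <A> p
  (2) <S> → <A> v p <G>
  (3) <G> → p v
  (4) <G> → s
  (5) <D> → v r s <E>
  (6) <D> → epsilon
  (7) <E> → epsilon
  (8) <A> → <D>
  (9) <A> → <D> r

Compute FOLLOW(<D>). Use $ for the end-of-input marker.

{p, r, v}

FIRST(<G>) = {p, s}
FIRST(<D>) = {epsilon, v}
FIRST(<E>) = {epsilon}
FIRST(<A>) = {epsilon, r, v}  (via <D>, <D> r)
FIRST(<S>) = {p, r, v}  (via <D> <A> p, <A> v p <G>)
FOLLOW(<S>) includes $ since <S> is the start symbol.
FOLLOW(<S>): <S> appears on no right-hand side. Thus FOLLOW(<S>) = {$}.
FOLLOW(<G>): in <S>→<A> v p <G>, the suffix after <G> is empty, so FOLLOW(<G>) ⊇ FOLLOW(<S>) = {$}. Thus FOLLOW(<G>) = {$}.
FOLLOW(<A>): in <S>→<D> <A> p, <A> is followed by p with FIRST {p}; in <S>→<A> v p <G>, <A> is followed by v p <G> with FIRST {v}. Thus FOLLOW(<A>) = {p, v}.
FOLLOW(<D>): in <S>→<D> <A> p, <D> is followed by <A> p with FIRST {p, r, v}; in <A>→<D>, the suffix after <D> is empty, so FOLLOW(<D>) ⊇ FOLLOW(<A>) = {p, v}; in <A>→<D> r, <D> is followed by r with FIRST {r}. Thus FOLLOW(<D>) = {p, r, v}.
FOLLOW(<E>): in <D>→v r s <E>, the suffix after <E> is empty, so FOLLOW(<E>) ⊇ FOLLOW(<D>) = {p, r, v}. Thus FOLLOW(<E>) = {p, r, v}.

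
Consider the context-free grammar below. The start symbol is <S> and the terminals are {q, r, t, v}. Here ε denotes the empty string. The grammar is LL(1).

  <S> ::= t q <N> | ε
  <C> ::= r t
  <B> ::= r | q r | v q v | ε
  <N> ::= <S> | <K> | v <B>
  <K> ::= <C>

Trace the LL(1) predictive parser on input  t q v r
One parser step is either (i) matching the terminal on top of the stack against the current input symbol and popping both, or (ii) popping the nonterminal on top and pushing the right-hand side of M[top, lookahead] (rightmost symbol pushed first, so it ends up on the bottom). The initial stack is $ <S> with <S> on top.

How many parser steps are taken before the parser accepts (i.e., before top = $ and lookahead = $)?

     Stack      Input      Action
  1  $ <S>      t q v r $  expand <S> ::= t q <N>
  2  $ <N> q t  t q v r $  match t
  3  $ <N> q    q v r $    match q
  4  $ <N>      v r $      expand <N> ::= v <B>
  5  $ <B> v    v r $      match v
  6  $ <B>      r $        expand <B> ::= r
  7  $ r        r $        match r
Accept reached after 7 steps.

7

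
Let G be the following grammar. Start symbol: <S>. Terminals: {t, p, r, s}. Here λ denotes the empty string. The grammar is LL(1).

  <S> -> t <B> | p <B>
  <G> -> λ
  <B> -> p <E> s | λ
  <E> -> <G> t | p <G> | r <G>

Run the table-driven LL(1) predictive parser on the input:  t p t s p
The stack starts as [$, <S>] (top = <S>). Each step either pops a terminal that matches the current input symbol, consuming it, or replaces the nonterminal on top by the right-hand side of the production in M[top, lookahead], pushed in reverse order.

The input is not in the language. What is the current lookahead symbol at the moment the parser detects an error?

p

     Stack      Input        Action
  1  $ <S>      t p t s p $  expand <S> -> t <B>
  2  $ <B> t    t p t s p $  match t
  3  $ <B>      p t s p $    expand <B> -> p <E> s
  4  $ s <E> p  p t s p $    match p
  5  $ s <E>    t s p $      expand <E> -> <G> t
  6  $ s t <G>  t s p $      expand <G> -> λ
  7  $ s t      t s p $      match t
  8  $ s        s p $        match s
  9  $          p $          error: stack empty but input remains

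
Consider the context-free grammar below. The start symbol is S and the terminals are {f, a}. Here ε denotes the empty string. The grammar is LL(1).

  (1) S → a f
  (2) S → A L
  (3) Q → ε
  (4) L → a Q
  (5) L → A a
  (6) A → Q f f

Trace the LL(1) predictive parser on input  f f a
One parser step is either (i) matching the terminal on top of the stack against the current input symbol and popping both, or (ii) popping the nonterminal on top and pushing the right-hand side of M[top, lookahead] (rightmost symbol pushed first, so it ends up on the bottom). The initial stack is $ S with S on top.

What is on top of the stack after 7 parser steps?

     Stack      Input    Action
  1  $ S        f f a $  expand S → A L
  2  $ L A      f f a $  expand A → Q f f
  3  $ L f f Q  f f a $  expand Q → ε
  4  $ L f f    f f a $  match f
  5  $ L f      f a $    match f
  6  $ L        a $      expand L → a Q
  7  $ Q a      a $      match a
Stack after step 7: $ Q (top = Q).

Q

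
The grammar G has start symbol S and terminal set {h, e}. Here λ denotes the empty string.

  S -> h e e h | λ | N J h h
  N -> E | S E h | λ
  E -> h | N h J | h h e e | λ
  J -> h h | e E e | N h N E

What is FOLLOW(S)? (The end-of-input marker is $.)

FIRST(S): from S->h e e h we get {h}; from S->λ we get {λ}; from S->N J h h we get {e, h}. So FIRST(S) = {λ, e, h}.
FIRST(N): from N->E we get {λ, e, h}; from N->S E h we get {e, h}; from N->λ we get {λ}. So FIRST(N) = {λ, e, h}.
FIRST(E): from E->h we get {h}; from E->N h J we get {e, h}; from E->h h e e we get {h}; from E->λ we get {λ}. So FIRST(E) = {λ, e, h}.
FIRST(J): from J->h h we get {h}; from J->e E e we get {e}; from J->N h N E we get {e, h}. So FIRST(J) = {e, h}.
FOLLOW(S) includes $ since S is the start symbol.
FOLLOW(S): in N->S E h, S is followed by E h with FIRST {e, h}. Thus FOLLOW(S) = {$, e, h}.
FOLLOW(N): in S->N J h h, N is followed by J h h with FIRST {e, h}; in E->N h J, N is followed by h J with FIRST {h}; in J->N h N E (occurrence 1), N is followed by h N E with FIRST {h}; in J->N h N E (occurrence 2), N is followed by E with FIRST {λ, e, h}; in J->N h N E (occurrence 2), the suffix after N is nullable, so FOLLOW(N) ⊇ FOLLOW(J) = {e, h}. Thus FOLLOW(N) = {e, h}.
FOLLOW(E): in N->E, the suffix after E is empty, so FOLLOW(E) ⊇ FOLLOW(N) = {e, h}; in N->S E h, E is followed by h with FIRST {h}; in J->e E e, E is followed by e with FIRST {e}; in J->N h N E, the suffix after E is empty, so FOLLOW(E) ⊇ FOLLOW(J) = {e, h}. Thus FOLLOW(E) = {e, h}.
FOLLOW(J): in S->N J h h, J is followed by h h with FIRST {h}; in E->N h J, the suffix after J is empty, so FOLLOW(J) ⊇ FOLLOW(E) = {e, h}. Thus FOLLOW(J) = {e, h}.

{$, e, h}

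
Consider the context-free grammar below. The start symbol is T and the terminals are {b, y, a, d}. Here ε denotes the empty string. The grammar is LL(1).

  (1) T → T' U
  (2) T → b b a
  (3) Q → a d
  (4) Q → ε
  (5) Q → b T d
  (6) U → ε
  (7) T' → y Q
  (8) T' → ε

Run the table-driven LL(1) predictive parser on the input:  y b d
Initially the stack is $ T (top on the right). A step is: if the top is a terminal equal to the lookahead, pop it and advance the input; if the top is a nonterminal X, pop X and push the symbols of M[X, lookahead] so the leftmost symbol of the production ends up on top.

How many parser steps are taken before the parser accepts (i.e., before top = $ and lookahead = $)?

      Stack       Input    Action
   1  $ T         y b d $  expand T → T' U
   2  $ U T'      y b d $  expand T' → y Q
   3  $ U Q y     y b d $  match y
   4  $ U Q       b d $    expand Q → b T d
   5  $ U d T b   b d $    match b
   6  $ U d T     d $      expand T → T' U
   7  $ U d U T'  d $      expand T' → ε
   8  $ U d U     d $      expand U → ε
   9  $ U d       d $      match d
  10  $ U         $        expand U → ε
Accept reached after 10 steps.

10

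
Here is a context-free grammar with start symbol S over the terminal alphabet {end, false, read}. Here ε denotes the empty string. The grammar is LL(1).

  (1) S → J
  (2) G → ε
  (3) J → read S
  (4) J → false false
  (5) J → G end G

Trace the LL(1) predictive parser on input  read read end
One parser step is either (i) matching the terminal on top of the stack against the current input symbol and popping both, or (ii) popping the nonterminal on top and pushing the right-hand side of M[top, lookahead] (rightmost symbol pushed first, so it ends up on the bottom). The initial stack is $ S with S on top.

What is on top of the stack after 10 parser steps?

      Stack      Input            Action
   1  $ S        read read end $  expand S → J
   2  $ J        read read end $  expand J → read S
   3  $ S read   read read end $  match read
   4  $ S        read end $       expand S → J
   5  $ J        read end $       expand J → read S
   6  $ S read   read end $       match read
   7  $ S        end $            expand S → J
   8  $ J        end $            expand J → G end G
   9  $ G end G  end $            expand G → ε
  10  $ G end    end $            match end
Stack after step 10: $ G (top = G).

G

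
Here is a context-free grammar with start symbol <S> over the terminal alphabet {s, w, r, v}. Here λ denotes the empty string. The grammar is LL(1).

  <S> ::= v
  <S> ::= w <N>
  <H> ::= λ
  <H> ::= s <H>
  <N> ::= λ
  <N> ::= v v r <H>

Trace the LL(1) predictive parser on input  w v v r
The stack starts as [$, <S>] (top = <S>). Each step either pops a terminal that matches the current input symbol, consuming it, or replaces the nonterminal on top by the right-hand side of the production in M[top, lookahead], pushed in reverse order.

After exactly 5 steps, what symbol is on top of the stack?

r

     Stack        Input      Action
  1  $ <S>        w v v r $  expand <S> ::= w <N>
  2  $ <N> w      w v v r $  match w
  3  $ <N>        v v r $    expand <N> ::= v v r <H>
  4  $ <H> r v v  v v r $    match v
  5  $ <H> r v    v r $      match v
Stack after step 5: $ <H> r (top = r).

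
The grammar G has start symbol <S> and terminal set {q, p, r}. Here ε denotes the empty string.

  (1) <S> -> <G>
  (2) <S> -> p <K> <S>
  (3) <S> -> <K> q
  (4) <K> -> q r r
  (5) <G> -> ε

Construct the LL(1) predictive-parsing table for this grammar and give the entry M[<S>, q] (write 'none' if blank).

<S> -> <K> q

FIRST(<K>): from <K>->q r r we get {q}. So FIRST(<K>) = {q}.
FIRST(<G>): from <G>->ε we get {ε}. So FIRST(<G>) = {ε}.
FIRST(<S>): from <S>-><G> we get {ε}; from <S>->p <K> <S> we get {p}; from <S>-><K> q we get {q}. So FIRST(<S>) = {ε, p, q}.
FOLLOW(<S>) includes $ since <S> is the start symbol.
FOLLOW(<S>): in <S>->p <K> <S>, the suffix after <S> is empty (adds nothing new). Thus FOLLOW(<S>) = {$}.
For <S> -> <G>: FIRST(<G>) = {ε}, so it goes in M[<S>, t] for t ∈ {}; since ε ∈ FIRST, also for every t ∈ FOLLOW(<S>) = {$}.
For <S> -> p <K> <S>: FIRST(p <K> <S>) = {p}, so it goes in M[<S>, t] for t ∈ {p}.
For <S> -> <K> q: FIRST(<K> q) = {q}, so it goes in M[<S>, t] for t ∈ {q}.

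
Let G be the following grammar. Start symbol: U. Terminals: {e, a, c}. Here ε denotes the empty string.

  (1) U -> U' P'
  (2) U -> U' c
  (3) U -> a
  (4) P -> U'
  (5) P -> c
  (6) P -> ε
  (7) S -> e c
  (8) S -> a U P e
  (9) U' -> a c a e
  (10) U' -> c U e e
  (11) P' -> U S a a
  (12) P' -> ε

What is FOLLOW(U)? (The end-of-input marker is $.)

{$, a, c, e}

FIRST(S) = {a, e}
FIRST(U') = {a, c}
FIRST(U) = {a, c}  (via U' P', U' c)
FIRST(P) = {ε, a, c}  (via U')
FIRST(P') = {ε, a, c}  (via U S a a)
FOLLOW(U) includes $ since U is the start symbol.
FOLLOW(U): in S->a U P e, U is followed by P e with FIRST {a, c, e}; in U'->c U e e, U is followed by e e with FIRST {e}; in P'->U S a a, U is followed by S a a with FIRST {a, e}. Thus FOLLOW(U) = {$, a, c, e}.
FOLLOW(P): in S->a U P e, P is followed by e with FIRST {e}. Thus FOLLOW(P) = {e}.
FOLLOW(S): in P'->U S a a, S is followed by a a with FIRST {a}. Thus FOLLOW(S) = {a}.
FOLLOW(U'): in U->U' P', U' is followed by P' with FIRST {ε, a, c}; in U->U' P', the suffix after U' is nullable, so FOLLOW(U') ⊇ FOLLOW(U) = {$, a, c, e}; in U->U' c, U' is followed by c with FIRST {c}; in P->U', the suffix after U' is empty, so FOLLOW(U') ⊇ FOLLOW(P) = {e}. Thus FOLLOW(U') = {$, a, c, e}.
FOLLOW(P'): in U->U' P', the suffix after P' is empty, so FOLLOW(P') ⊇ FOLLOW(U) = {$, a, c, e}. Thus FOLLOW(P') = {$, a, c, e}.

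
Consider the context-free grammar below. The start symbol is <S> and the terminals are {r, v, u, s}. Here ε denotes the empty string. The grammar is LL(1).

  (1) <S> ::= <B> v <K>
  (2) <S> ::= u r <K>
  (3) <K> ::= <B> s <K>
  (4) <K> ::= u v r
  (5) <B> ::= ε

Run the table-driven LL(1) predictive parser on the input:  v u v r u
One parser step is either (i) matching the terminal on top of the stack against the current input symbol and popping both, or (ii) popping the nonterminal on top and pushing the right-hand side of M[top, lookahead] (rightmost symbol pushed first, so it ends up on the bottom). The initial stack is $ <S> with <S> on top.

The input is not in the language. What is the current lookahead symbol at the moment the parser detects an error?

u

     Stack        Input        Action
  1  $ <S>        v u v r u $  expand <S> ::= <B> v <K>
  2  $ <K> v <B>  v u v r u $  expand <B> ::= ε
  3  $ <K> v      v u v r u $  match v
  4  $ <K>        u v r u $    expand <K> ::= u v r
  5  $ r v u      u v r u $    match u
  6  $ r v        v r u $      match v
  7  $ r          r u $        match r
  8  $            u $          error: stack empty but input remains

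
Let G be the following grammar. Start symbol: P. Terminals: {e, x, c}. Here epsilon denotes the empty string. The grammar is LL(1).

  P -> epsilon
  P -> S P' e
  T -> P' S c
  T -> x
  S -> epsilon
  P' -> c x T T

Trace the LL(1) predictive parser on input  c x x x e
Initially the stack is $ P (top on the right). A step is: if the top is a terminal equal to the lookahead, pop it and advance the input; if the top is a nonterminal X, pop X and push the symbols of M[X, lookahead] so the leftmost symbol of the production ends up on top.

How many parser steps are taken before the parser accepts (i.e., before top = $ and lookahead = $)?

      Stack        Input        Action
   1  $ P          c x x x e $  expand P -> S P' e
   2  $ e P' S     c x x x e $  expand S -> epsilon
   3  $ e P'       c x x x e $  expand P' -> c x T T
   4  $ e T T x c  c x x x e $  match c
   5  $ e T T x    x x x e $    match x
   6  $ e T T      x x e $      expand T -> x
   7  $ e T x      x x e $      match x
   8  $ e T        x e $        expand T -> x
   9  $ e x        x e $        match x
  10  $ e          e $          match e
Accept reached after 10 steps.

10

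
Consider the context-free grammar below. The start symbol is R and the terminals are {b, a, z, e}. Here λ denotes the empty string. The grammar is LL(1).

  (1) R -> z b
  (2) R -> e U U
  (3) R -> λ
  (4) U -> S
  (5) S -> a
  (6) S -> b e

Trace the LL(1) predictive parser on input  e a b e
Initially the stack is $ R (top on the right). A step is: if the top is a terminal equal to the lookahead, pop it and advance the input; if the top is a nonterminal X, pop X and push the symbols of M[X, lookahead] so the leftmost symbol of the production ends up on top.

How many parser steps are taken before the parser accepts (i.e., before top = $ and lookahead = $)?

step 1: stack=$ R  input=e a b e $  — expand R -> e U U
step 2: stack=$ U U e  input=e a b e $  — match e
step 3: stack=$ U U  input=a b e $  — expand U -> S
step 4: stack=$ U S  input=a b e $  — expand S -> a
step 5: stack=$ U a  input=a b e $  — match a
step 6: stack=$ U  input=b e $  — expand U -> S
step 7: stack=$ S  input=b e $  — expand S -> b e
step 8: stack=$ e b  input=b e $  — match b
step 9: stack=$ e  input=e $  — match e
Accept reached after 9 steps.

9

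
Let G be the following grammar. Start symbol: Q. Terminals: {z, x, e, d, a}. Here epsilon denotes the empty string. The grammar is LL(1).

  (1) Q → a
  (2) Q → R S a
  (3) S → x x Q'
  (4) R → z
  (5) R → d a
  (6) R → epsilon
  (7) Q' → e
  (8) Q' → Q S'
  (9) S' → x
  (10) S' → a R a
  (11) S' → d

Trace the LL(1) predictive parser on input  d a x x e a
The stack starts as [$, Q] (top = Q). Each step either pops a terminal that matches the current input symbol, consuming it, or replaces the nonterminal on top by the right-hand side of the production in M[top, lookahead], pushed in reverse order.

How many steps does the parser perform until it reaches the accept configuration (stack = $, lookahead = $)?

      Stack       Input          Action
   1  $ Q         d a x x e a $  expand Q → R S a
   2  $ a S R     d a x x e a $  expand R → d a
   3  $ a S a d   d a x x e a $  match d
   4  $ a S a     a x x e a $    match a
   5  $ a S       x x e a $      expand S → x x Q'
   6  $ a Q' x x  x x e a $      match x
   7  $ a Q' x    x e a $        match x
   8  $ a Q'      e a $          expand Q' → e
   9  $ a e       e a $          match e
  10  $ a         a $            match a
Accept reached after 10 steps.

10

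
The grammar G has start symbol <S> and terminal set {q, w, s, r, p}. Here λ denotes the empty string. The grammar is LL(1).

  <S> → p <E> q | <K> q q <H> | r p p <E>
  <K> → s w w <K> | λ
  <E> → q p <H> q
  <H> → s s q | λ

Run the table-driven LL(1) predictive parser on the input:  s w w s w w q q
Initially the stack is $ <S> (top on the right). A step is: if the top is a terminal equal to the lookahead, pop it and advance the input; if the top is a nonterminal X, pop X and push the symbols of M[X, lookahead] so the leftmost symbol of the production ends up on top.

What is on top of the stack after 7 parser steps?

w

     Stack                Input              Action
  1  $ <S>                s w w s w w q q $  expand <S> → <K> q q <H>
  2  $ <H> q q <K>        s w w s w w q q $  expand <K> → s w w <K>
  3  $ <H> q q <K> w w s  s w w s w w q q $  match s
  4  $ <H> q q <K> w w    w w s w w q q $    match w
  5  $ <H> q q <K> w      w s w w q q $      match w
  6  $ <H> q q <K>        s w w q q $        expand <K> → s w w <K>
  7  $ <H> q q <K> w w s  s w w q q $        match s
Stack after step 7: $ <H> q q <K> w w (top = w).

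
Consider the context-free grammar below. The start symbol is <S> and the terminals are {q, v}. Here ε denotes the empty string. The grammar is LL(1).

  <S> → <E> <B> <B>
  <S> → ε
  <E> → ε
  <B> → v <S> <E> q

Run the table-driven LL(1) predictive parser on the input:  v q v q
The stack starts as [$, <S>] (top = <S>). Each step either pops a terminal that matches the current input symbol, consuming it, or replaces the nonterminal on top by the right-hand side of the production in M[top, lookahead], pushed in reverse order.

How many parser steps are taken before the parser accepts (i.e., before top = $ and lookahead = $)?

12

step 1: stack=$ <S>  input=v q v q $  — expand <S> → <E> <B> <B>
step 2: stack=$ <B> <B> <E>  input=v q v q $  — expand <E> → ε
step 3: stack=$ <B> <B>  input=v q v q $  — expand <B> → v <S> <E> q
step 4: stack=$ <B> q <E> <S> v  input=v q v q $  — match v
step 5: stack=$ <B> q <E> <S>  input=q v q $  — expand <S> → ε
step 6: stack=$ <B> q <E>  input=q v q $  — expand <E> → ε
step 7: stack=$ <B> q  input=q v q $  — match q
step 8: stack=$ <B>  input=v q $  — expand <B> → v <S> <E> q
step 9: stack=$ q <E> <S> v  input=v q $  — match v
step 10: stack=$ q <E> <S>  input=q $  — expand <S> → ε
step 11: stack=$ q <E>  input=q $  — expand <E> → ε
step 12: stack=$ q  input=q $  — match q
Accept reached after 12 steps.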